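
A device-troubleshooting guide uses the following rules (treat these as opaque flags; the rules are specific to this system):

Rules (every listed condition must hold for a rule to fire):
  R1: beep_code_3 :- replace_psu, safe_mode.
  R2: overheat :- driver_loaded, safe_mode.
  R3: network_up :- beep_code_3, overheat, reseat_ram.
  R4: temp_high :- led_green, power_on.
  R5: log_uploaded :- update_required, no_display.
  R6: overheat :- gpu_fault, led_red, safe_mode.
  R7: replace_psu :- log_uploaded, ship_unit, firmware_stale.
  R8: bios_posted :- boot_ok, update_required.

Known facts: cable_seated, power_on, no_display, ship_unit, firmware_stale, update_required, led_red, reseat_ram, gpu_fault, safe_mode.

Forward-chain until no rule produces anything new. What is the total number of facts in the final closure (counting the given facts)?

15

Round 1 fires R5, R6, giving log_uploaded, overheat.
Round 2 fires R7, giving replace_psu.
Round 3 fires R1, giving beep_code_3.
Round 4 fires R3, giving network_up.
Closure: {beep_code_3, cable_seated, firmware_stale, gpu_fault, led_red, log_uploaded, network_up, no_display, overheat, power_on, replace_psu, reseat_ram, safe_mode, ship_unit, update_required} — 15 facts.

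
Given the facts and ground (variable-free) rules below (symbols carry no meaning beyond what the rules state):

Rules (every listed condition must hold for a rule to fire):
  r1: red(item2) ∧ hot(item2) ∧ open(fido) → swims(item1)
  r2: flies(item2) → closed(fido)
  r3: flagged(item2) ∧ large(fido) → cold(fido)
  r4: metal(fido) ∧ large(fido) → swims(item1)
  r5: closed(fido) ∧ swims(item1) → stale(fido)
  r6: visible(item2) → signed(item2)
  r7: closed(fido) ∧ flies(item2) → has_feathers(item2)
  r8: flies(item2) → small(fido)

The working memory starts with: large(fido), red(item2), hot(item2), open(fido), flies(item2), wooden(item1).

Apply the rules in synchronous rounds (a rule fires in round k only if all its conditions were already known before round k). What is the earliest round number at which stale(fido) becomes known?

[1] r1 [red(item2) ∧ hot(item2) ∧ open(fido) → swims(item1)]; r2 [flies(item2) → closed(fido)]; r8 [flies(item2) → small(fido)]. ⇒ new: swims(item1), closed(fido), small(fido).
[2] r5 [closed(fido) ∧ swims(item1) → stale(fido)]; r7 [closed(fido) ∧ flies(item2) → has_feathers(item2)]. ⇒ new: stale(fido), has_feathers(item2).
stale(fido) first appears in round 2.

2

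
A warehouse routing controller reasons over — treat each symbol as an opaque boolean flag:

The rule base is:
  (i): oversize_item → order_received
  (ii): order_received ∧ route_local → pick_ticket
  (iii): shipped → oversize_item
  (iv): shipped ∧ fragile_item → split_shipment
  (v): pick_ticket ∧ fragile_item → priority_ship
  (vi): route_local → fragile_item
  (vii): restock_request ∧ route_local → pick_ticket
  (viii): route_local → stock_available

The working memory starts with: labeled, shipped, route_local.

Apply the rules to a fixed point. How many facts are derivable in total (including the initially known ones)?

Round 1 fires (iii), (vi), (viii), giving oversize_item, fragile_item, stock_available.
Round 2 fires (i), (iv), giving order_received, split_shipment.
Round 3 fires (ii), giving pick_ticket.
Round 4 fires (v), giving priority_ship.
Closure: {fragile_item, labeled, order_received, oversize_item, pick_ticket, priority_ship, route_local, shipped, split_shipment, stock_available} — 10 facts.

10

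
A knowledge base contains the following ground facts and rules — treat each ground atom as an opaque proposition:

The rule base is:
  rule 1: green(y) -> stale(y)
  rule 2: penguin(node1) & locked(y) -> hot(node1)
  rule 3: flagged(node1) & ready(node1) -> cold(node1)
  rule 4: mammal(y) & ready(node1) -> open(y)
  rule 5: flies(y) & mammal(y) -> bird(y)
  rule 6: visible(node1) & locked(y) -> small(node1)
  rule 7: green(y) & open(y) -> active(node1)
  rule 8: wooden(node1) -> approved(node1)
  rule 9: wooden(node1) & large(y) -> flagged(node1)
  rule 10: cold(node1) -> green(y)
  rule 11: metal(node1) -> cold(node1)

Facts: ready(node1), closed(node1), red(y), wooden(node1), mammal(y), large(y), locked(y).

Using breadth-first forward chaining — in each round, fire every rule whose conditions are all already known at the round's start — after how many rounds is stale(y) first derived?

4

Round 1: rule 4 [mammal(y) & ready(node1) -> open(y)]; rule 8 [wooden(node1) -> approved(node1)]; rule 9 [wooden(node1) & large(y) -> flagged(node1)]. New: open(y), approved(node1), flagged(node1).
Round 2: rule 3 [flagged(node1) & ready(node1) -> cold(node1)]. New: cold(node1).
Round 3: rule 10 [cold(node1) -> green(y)]. New: green(y).
Round 4: rule 1 [green(y) -> stale(y)]; rule 7 [green(y) & open(y) -> active(node1)]. New: stale(y), active(node1).
stale(y) first appears in round 4.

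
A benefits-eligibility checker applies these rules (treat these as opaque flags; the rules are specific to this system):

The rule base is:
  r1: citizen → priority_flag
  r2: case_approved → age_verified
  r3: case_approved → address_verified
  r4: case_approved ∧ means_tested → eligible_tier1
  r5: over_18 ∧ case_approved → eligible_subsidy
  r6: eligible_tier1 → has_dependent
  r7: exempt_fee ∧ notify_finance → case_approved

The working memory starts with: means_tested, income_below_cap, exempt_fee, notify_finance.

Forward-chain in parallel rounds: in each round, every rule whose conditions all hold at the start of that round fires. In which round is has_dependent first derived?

Round 1: r7 [exempt_fee ∧ notify_finance → case_approved]. New: case_approved.
Round 2: r2 [case_approved → age_verified]; r3 [case_approved → address_verified]; r4 [case_approved ∧ means_tested → eligible_tier1]. New: age_verified, address_verified, eligible_tier1.
Round 3: r6 [eligible_tier1 → has_dependent]. New: has_dependent.
has_dependent first appears in round 3.

3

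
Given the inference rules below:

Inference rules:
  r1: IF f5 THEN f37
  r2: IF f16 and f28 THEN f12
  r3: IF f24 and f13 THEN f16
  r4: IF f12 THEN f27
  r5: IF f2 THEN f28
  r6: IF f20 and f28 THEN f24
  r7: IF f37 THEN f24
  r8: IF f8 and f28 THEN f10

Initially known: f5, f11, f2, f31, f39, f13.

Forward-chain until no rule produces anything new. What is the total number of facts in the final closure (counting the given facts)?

12

[1] r1 [IF f5 THEN f37]; r5 [IF f2 THEN f28]. ⇒ new: f37, f28.
[2] r7 [IF f37 THEN f24]. ⇒ new: f24.
[3] r3 [IF f24 and f13 THEN f16]. ⇒ new: f16.
[4] r2 [IF f16 and f28 THEN f12]. ⇒ new: f12.
[5] r4 [IF f12 THEN f27]. ⇒ new: f27.
Closure: {f11, f12, f13, f16, f2, f24, f27, f28, f31, f37, f39, f5} — 12 facts.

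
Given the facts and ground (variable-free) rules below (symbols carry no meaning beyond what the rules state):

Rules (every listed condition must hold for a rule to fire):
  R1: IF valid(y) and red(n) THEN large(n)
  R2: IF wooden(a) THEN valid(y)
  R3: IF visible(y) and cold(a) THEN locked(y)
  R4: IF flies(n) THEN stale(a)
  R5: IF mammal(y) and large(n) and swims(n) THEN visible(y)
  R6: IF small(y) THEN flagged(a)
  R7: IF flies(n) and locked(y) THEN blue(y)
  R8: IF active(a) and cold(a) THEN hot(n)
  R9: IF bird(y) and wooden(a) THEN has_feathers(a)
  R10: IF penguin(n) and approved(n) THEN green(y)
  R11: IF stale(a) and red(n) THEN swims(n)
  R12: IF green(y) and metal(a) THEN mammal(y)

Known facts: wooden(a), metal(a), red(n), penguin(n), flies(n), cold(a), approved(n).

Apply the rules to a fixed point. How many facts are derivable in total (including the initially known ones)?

Round 1: R2 [IF wooden(a) THEN valid(y)]; R4 [IF flies(n) THEN stale(a)]; R10 [IF penguin(n) and approved(n) THEN green(y)]. Adds valid(y), stale(a), green(y).
Round 2: R1 [IF valid(y) and red(n) THEN large(n)]; R11 [IF stale(a) and red(n) THEN swims(n)]; R12 [IF green(y) and metal(a) THEN mammal(y)]. Adds large(n), swims(n), mammal(y).
Round 3: R5 [IF mammal(y) and large(n) and swims(n) THEN visible(y)]. Adds visible(y).
Round 4: R3 [IF visible(y) and cold(a) THEN locked(y)]. Adds locked(y).
Round 5: R7 [IF flies(n) and locked(y) THEN blue(y)]. Adds blue(y).
Closure: {approved(n), blue(y), cold(a), flies(n), green(y), large(n), locked(y), mammal(y), metal(a), penguin(n), red(n), stale(a), swims(n), valid(y), visible(y), wooden(a)} — 16 facts.

16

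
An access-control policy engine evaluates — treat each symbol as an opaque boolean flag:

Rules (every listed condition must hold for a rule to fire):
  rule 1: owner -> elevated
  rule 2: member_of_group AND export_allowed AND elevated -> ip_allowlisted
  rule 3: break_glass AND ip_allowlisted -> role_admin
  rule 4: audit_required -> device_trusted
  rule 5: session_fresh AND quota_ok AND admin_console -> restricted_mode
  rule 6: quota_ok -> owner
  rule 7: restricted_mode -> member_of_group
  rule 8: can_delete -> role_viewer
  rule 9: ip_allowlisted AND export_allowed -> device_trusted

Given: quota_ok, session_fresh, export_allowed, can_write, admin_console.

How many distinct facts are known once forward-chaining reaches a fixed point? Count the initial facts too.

11

Round 1 fires rule 5, rule 6, giving restricted_mode, owner.
Round 2 fires rule 1, rule 7, giving elevated, member_of_group.
Round 3 fires rule 2, giving ip_allowlisted.
Round 4 fires rule 9, giving device_trusted.
Closure: {admin_console, can_write, device_trusted, elevated, export_allowed, ip_allowlisted, member_of_group, owner, quota_ok, restricted_mode, session_fresh} — 11 facts.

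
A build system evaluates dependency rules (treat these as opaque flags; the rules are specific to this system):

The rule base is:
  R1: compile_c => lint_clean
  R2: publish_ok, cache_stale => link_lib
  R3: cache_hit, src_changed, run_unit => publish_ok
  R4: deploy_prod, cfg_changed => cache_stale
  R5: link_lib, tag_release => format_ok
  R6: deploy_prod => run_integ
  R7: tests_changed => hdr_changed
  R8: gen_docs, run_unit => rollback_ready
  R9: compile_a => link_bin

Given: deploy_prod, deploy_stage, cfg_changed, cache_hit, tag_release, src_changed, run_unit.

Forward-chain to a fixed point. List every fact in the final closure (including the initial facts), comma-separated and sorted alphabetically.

Round 1 — R3, R4, R6, derive publish_ok, cache_stale, run_integ.
Round 2 — R2, derive link_lib.
Round 3 — R5, derive format_ok.

cache_hit, cache_stale, cfg_changed, deploy_prod, deploy_stage, format_ok, link_lib, publish_ok, run_integ, run_unit, src_changed, tag_release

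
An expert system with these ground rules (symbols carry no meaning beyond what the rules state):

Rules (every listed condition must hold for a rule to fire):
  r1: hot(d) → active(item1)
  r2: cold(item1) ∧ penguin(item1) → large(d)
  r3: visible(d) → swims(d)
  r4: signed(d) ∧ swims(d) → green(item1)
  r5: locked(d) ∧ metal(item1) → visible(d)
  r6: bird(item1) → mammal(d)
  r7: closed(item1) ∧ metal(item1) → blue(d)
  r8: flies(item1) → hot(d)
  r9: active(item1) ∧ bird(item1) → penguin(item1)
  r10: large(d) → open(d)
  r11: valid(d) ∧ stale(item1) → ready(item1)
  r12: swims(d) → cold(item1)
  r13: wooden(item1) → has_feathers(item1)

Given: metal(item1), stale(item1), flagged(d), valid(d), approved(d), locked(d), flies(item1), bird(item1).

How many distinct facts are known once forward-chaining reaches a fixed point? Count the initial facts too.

Round 1: r5 [locked(d) ∧ metal(item1) → visible(d)]; r6 [bird(item1) → mammal(d)]; r8 [flies(item1) → hot(d)]; r11 [valid(d) ∧ stale(item1) → ready(item1)]. New: visible(d), mammal(d), hot(d), ready(item1).
Round 2: r1 [hot(d) → active(item1)]; r3 [visible(d) → swims(d)]. New: active(item1), swims(d).
Round 3: r9 [active(item1) ∧ bird(item1) → penguin(item1)]; r12 [swims(d) → cold(item1)]. New: penguin(item1), cold(item1).
Round 4: r2 [cold(item1) ∧ penguin(item1) → large(d)]. New: large(d).
Round 5: r10 [large(d) → open(d)]. New: open(d).
Closure: {active(item1), approved(d), bird(item1), cold(item1), flagged(d), flies(item1), hot(d), large(d), locked(d), mammal(d), metal(item1), open(d), penguin(item1), ready(item1), stale(item1), swims(d), valid(d), visible(d)} — 18 facts.

18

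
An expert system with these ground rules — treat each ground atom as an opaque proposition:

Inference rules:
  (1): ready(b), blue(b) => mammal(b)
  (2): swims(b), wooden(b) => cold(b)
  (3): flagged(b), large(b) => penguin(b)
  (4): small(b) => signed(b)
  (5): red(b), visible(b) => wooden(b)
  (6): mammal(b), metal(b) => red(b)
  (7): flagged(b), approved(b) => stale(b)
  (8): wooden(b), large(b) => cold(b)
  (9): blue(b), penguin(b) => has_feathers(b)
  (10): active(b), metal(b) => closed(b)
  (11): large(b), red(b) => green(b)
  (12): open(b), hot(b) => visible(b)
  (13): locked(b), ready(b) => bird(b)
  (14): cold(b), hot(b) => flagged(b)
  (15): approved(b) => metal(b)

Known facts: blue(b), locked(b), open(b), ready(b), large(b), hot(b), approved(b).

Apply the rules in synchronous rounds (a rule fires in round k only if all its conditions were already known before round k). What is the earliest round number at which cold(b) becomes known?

4

Round 1 fires (1), (12), (13), (15), giving mammal(b), visible(b), bird(b), metal(b).
Round 2 fires (6), giving red(b).
Round 3 fires (5), (11), giving wooden(b), green(b).
Round 4 fires (8), giving cold(b).
cold(b) first appears in round 4.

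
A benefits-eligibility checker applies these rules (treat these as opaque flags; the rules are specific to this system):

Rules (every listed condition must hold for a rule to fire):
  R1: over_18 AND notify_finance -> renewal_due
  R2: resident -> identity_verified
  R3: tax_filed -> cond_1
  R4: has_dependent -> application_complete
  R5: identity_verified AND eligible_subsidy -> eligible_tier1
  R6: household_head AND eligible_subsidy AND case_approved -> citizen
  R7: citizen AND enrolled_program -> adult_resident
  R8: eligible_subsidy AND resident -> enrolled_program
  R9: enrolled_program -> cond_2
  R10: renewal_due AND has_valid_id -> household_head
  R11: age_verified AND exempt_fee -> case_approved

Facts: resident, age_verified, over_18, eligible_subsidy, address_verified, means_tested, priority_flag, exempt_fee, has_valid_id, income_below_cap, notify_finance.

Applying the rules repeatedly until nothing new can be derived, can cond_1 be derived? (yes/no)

Round 1: R1 [over_18 AND notify_finance -> renewal_due]; R2 [resident -> identity_verified]; R8 [eligible_subsidy AND resident -> enrolled_program]; R11 [age_verified AND exempt_fee -> case_approved]. Adds renewal_due, identity_verified, enrolled_program, case_approved.
Round 2: R5 [identity_verified AND eligible_subsidy -> eligible_tier1]; R9 [enrolled_program -> cond_2]; R10 [renewal_due AND has_valid_id -> household_head]. Adds eligible_tier1, cond_2, household_head.
Round 3: R6 [household_head AND eligible_subsidy AND case_approved -> citizen]. Adds citizen.
Round 4: R7 [citizen AND enrolled_program -> adult_resident]. Adds adult_resident.
Fixed point reached. cond_1 is concluded only by R3; R3 needs tax_filed (never derived).

no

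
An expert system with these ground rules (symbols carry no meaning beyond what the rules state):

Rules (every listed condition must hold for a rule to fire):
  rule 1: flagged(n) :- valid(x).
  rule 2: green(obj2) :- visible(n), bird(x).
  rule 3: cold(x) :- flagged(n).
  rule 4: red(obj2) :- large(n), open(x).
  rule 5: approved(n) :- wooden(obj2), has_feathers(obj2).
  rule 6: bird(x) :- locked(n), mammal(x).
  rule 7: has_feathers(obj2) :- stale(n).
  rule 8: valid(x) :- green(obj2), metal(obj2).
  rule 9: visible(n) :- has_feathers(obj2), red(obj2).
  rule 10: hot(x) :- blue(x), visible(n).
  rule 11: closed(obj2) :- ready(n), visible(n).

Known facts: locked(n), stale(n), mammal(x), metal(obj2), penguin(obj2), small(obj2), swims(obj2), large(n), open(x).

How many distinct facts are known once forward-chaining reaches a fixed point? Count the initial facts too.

17

Round 1 fires rule 4, rule 6, rule 7, giving red(obj2), bird(x), has_feathers(obj2).
Round 2 fires rule 9, giving visible(n).
Round 3 fires rule 2, giving green(obj2).
Round 4 fires rule 8, giving valid(x).
Round 5 fires rule 1, giving flagged(n).
Round 6 fires rule 3, giving cold(x).
Closure: {bird(x), cold(x), flagged(n), green(obj2), has_feathers(obj2), large(n), locked(n), mammal(x), metal(obj2), open(x), penguin(obj2), red(obj2), small(obj2), stale(n), swims(obj2), valid(x), visible(n)} — 17 facts.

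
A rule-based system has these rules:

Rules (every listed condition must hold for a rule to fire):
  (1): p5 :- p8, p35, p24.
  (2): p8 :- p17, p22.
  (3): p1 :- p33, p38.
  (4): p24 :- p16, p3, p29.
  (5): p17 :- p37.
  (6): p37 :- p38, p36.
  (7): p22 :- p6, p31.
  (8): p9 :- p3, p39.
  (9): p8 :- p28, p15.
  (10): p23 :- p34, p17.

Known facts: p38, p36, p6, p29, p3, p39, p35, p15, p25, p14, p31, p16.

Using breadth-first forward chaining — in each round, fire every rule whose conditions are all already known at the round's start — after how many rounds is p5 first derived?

4

[1] (4) [p24 :- p16, p3, p29.]; (6) [p37 :- p38, p36.]; (7) [p22 :- p6, p31.]; (8) [p9 :- p3, p39.]. ⇒ new: p24, p37, p22, p9.
[2] (5) [p17 :- p37.]. ⇒ new: p17.
[3] (2) [p8 :- p17, p22.]. ⇒ new: p8.
[4] (1) [p5 :- p8, p35, p24.]. ⇒ new: p5.
p5 first appears in round 4.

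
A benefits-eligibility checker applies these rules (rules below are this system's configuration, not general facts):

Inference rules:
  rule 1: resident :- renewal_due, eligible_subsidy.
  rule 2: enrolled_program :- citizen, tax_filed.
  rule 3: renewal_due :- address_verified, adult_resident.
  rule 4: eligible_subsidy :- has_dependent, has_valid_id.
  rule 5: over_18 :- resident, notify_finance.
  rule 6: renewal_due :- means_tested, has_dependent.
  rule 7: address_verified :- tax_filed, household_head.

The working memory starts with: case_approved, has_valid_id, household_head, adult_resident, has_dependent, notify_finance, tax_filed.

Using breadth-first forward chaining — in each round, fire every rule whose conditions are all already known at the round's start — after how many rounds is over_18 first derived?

Round 1: rule 4 [eligible_subsidy :- has_dependent, has_valid_id.]; rule 7 [address_verified :- tax_filed, household_head.]. New: eligible_subsidy, address_verified.
Round 2: rule 3 [renewal_due :- address_verified, adult_resident.]. New: renewal_due.
Round 3: rule 1 [resident :- renewal_due, eligible_subsidy.]. New: resident.
Round 4: rule 5 [over_18 :- resident, notify_finance.]. New: over_18.
over_18 first appears in round 4.

4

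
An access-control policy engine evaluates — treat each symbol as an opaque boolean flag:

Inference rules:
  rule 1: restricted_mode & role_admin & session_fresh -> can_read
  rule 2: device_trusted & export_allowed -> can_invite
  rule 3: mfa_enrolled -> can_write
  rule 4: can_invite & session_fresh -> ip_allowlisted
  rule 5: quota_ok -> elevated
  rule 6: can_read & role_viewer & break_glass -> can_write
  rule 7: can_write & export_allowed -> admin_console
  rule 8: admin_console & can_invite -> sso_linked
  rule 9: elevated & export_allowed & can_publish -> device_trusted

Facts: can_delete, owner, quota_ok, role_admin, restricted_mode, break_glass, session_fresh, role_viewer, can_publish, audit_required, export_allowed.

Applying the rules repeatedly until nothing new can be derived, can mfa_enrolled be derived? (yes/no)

Round 1: rule 1 [restricted_mode & role_admin & session_fresh -> can_read]; rule 5 [quota_ok -> elevated]. Adds can_read, elevated.
Round 2: rule 6 [can_read & role_viewer & break_glass -> can_write]; rule 9 [elevated & export_allowed & can_publish -> device_trusted]. Adds can_write, device_trusted.
Round 3: rule 2 [device_trusted & export_allowed -> can_invite]; rule 7 [can_write & export_allowed -> admin_console]. Adds can_invite, admin_console.
Round 4: rule 4 [can_invite & session_fresh -> ip_allowlisted]; rule 8 [admin_console & can_invite -> sso_linked]. Adds ip_allowlisted, sso_linked.
Fixed point reached. No rule has mfa_enrolled as a consequent, and it is not given.

no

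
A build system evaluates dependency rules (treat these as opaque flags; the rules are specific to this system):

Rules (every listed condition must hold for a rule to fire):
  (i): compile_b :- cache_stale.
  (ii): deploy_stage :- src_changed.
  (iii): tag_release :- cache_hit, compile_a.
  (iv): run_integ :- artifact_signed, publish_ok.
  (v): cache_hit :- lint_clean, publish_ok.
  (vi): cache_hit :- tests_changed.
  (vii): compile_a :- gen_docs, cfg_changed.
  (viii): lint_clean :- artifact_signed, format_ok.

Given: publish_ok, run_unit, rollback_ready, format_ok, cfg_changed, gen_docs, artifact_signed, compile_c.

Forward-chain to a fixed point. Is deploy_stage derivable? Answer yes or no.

no

Round 1: (iv) [run_integ :- artifact_signed, publish_ok.]; (vii) [compile_a :- gen_docs, cfg_changed.]; (viii) [lint_clean :- artifact_signed, format_ok.]. New: run_integ, compile_a, lint_clean.
Round 2: (v) [cache_hit :- lint_clean, publish_ok.]. New: cache_hit.
Round 3: (iii) [tag_release :- cache_hit, compile_a.]. New: tag_release.
Fixed point reached. deploy_stage is concluded only by (ii); (ii) needs src_changed (never derived).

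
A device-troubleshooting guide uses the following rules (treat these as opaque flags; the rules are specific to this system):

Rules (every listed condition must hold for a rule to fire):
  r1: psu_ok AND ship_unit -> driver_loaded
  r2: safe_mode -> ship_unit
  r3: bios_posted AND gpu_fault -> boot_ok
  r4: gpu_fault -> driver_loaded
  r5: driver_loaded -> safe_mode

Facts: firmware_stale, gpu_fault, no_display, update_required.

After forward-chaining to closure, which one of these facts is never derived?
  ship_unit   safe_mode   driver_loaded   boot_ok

boot_ok

[1] r4 [gpu_fault -> driver_loaded]. ⇒ new: driver_loaded.
[2] r5 [driver_loaded -> safe_mode]. ⇒ new: safe_mode.
[3] r2 [safe_mode -> ship_unit]. ⇒ new: ship_unit.
Derived: driver_loaded (round 1), ship_unit (round 3), safe_mode (round 2). boot_ok never appears in any round.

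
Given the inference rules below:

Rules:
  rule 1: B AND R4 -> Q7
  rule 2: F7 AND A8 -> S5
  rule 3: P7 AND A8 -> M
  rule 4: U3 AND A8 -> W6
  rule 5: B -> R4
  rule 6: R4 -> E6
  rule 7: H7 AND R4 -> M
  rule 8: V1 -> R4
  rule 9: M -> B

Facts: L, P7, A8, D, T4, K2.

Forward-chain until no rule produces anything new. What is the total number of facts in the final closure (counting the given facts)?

11

[1] rule 3 [P7 AND A8 -> M]. ⇒ new: M.
[2] rule 9 [M -> B]. ⇒ new: B.
[3] rule 5 [B -> R4]. ⇒ new: R4.
[4] rule 1 [B AND R4 -> Q7]; rule 6 [R4 -> E6]. ⇒ new: Q7, E6.
Closure: {A8, B, D, E6, K2, L, M, P7, Q7, R4, T4} — 11 facts.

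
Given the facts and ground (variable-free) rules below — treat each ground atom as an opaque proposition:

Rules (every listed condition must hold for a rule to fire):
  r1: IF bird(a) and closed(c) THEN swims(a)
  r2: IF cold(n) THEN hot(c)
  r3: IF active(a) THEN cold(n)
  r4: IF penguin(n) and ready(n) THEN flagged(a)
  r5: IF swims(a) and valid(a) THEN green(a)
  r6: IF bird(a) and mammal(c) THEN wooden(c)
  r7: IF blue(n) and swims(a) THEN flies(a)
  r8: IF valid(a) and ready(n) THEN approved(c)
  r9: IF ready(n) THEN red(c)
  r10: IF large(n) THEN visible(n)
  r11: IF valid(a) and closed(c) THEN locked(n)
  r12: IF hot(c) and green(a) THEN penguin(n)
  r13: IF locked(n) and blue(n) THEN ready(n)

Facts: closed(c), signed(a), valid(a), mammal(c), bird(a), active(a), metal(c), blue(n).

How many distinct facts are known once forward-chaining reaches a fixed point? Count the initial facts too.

20

Round 1 fires r1, r3, r6, r11, giving swims(a), cold(n), wooden(c), locked(n).
Round 2 fires r2, r5, r7, r13, giving hot(c), green(a), flies(a), ready(n).
Round 3 fires r8, r9, r12, giving approved(c), red(c), penguin(n).
Round 4 fires r4, giving flagged(a).
Closure: {active(a), approved(c), bird(a), blue(n), closed(c), cold(n), flagged(a), flies(a), green(a), hot(c), locked(n), mammal(c), metal(c), penguin(n), ready(n), red(c), signed(a), swims(a), valid(a), wooden(c)} — 20 facts.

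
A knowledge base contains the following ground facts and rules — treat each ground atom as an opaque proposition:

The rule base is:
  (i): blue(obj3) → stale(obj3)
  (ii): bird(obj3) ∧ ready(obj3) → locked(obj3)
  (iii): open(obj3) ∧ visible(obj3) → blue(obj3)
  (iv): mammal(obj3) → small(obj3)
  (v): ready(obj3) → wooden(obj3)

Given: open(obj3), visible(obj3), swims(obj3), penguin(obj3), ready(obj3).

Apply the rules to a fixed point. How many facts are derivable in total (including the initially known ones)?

8

[1] (iii) [open(obj3) ∧ visible(obj3) → blue(obj3)]; (v) [ready(obj3) → wooden(obj3)]. ⇒ new: blue(obj3), wooden(obj3).
[2] (i) [blue(obj3) → stale(obj3)]. ⇒ new: stale(obj3).
Closure: {blue(obj3), open(obj3), penguin(obj3), ready(obj3), stale(obj3), swims(obj3), visible(obj3), wooden(obj3)} — 8 facts.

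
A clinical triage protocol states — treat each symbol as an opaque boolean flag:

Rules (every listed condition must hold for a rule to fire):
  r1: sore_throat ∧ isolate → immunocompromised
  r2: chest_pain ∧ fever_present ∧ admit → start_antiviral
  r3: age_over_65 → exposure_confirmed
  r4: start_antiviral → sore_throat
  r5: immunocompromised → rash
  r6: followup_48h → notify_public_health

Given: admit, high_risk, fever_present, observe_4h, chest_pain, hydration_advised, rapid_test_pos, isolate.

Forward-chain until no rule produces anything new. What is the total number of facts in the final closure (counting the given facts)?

Round 1 — r2, derive start_antiviral.
Round 2 — r4, derive sore_throat.
Round 3 — r1, derive immunocompromised.
Round 4 — r5, derive rash.
Closure: {admit, chest_pain, fever_present, high_risk, hydration_advised, immunocompromised, isolate, observe_4h, rapid_test_pos, rash, sore_throat, start_antiviral} — 12 facts.

12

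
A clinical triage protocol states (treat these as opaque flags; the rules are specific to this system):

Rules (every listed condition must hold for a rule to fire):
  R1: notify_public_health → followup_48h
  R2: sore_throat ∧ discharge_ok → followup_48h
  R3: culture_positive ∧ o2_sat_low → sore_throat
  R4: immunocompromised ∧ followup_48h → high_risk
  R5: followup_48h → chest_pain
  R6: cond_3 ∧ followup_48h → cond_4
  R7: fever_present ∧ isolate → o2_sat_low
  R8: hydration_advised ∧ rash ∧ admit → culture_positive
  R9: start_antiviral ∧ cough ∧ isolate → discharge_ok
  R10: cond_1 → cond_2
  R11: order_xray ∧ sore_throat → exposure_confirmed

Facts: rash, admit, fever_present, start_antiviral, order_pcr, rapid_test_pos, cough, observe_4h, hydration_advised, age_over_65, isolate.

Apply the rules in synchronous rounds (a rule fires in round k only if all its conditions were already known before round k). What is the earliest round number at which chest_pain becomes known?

4

Round 1: R7 [fever_present ∧ isolate → o2_sat_low]; R8 [hydration_advised ∧ rash ∧ admit → culture_positive]; R9 [start_antiviral ∧ cough ∧ isolate → discharge_ok]. Adds o2_sat_low, culture_positive, discharge_ok.
Round 2: R3 [culture_positive ∧ o2_sat_low → sore_throat]. Adds sore_throat.
Round 3: R2 [sore_throat ∧ discharge_ok → followup_48h]. Adds followup_48h.
Round 4: R5 [followup_48h → chest_pain]. Adds chest_pain.
chest_pain first appears in round 4.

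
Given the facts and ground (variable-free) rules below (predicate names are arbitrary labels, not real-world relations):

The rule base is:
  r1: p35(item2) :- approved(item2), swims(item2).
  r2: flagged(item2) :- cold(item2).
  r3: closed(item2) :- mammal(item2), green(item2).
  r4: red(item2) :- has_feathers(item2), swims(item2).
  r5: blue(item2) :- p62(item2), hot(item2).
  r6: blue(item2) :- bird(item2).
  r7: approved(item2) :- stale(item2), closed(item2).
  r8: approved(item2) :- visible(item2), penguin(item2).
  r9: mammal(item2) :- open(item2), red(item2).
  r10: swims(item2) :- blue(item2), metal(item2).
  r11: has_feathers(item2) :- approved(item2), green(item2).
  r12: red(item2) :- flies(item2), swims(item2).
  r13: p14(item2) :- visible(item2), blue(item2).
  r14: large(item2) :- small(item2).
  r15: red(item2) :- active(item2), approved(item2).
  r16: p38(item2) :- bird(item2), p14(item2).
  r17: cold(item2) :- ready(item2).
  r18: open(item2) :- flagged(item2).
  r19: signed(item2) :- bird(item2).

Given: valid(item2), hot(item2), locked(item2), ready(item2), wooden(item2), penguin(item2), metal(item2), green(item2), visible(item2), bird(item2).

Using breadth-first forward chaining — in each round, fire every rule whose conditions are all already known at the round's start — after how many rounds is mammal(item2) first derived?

Round 1 fires r6, r8, r17, r19, giving blue(item2), approved(item2), cold(item2), signed(item2).
Round 2 fires r2, r10, r11, r13, giving flagged(item2), swims(item2), has_feathers(item2), p14(item2).
Round 3 fires r1, r4, r16, r18, giving p35(item2), red(item2), p38(item2), open(item2).
Round 4 fires r9, giving mammal(item2).
mammal(item2) first appears in round 4.

4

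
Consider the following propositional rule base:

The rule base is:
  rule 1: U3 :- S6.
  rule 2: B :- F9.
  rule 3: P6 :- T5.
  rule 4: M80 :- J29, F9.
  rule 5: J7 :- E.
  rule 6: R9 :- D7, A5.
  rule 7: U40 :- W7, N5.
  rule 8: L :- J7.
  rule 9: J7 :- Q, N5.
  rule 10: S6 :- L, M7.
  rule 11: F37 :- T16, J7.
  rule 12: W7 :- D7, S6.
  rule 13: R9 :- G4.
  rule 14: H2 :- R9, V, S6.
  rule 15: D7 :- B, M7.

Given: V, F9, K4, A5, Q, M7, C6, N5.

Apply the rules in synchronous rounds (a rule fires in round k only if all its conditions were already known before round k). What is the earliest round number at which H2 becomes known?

4

Round 1 — rule 2, rule 9, derive B, J7.
Round 2 — rule 8, rule 15, derive L, D7.
Round 3 — rule 6, rule 10, derive R9, S6.
Round 4 — rule 1, rule 12, rule 14, derive U3, W7, H2.
H2 first appears in round 4.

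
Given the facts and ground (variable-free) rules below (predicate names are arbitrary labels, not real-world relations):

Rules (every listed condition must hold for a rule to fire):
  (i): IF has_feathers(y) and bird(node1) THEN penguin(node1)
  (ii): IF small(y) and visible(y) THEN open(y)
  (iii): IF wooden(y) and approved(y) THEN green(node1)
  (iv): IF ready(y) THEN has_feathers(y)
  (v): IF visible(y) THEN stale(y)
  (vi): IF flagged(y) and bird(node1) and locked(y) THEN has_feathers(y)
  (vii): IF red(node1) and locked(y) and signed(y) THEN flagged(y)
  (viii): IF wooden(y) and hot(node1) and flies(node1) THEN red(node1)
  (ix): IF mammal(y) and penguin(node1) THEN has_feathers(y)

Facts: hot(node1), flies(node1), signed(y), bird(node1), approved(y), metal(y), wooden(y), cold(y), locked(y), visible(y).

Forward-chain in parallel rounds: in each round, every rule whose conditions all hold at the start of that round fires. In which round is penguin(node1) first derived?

4

Round 1: (iii) [IF wooden(y) and approved(y) THEN green(node1)]; (v) [IF visible(y) THEN stale(y)]; (viii) [IF wooden(y) and hot(node1) and flies(node1) THEN red(node1)]. Adds green(node1), stale(y), red(node1).
Round 2: (vii) [IF red(node1) and locked(y) and signed(y) THEN flagged(y)]. Adds flagged(y).
Round 3: (vi) [IF flagged(y) and bird(node1) and locked(y) THEN has_feathers(y)]. Adds has_feathers(y).
Round 4: (i) [IF has_feathers(y) and bird(node1) THEN penguin(node1)]. Adds penguin(node1).
penguin(node1) first appears in round 4.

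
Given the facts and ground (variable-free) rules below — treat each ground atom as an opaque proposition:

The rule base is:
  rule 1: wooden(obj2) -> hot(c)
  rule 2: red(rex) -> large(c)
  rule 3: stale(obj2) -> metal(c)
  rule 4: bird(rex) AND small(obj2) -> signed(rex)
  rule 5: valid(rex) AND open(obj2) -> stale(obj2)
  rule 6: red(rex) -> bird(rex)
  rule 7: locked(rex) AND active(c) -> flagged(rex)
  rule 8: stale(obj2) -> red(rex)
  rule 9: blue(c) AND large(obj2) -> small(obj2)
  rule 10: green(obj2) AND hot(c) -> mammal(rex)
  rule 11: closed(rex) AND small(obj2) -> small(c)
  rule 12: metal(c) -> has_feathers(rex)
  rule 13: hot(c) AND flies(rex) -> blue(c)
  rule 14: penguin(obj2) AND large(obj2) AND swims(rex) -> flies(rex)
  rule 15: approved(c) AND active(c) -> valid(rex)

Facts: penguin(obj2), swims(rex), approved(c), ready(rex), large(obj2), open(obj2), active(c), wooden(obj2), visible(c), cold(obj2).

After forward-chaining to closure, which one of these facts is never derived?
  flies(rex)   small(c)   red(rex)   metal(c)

small(c)

Round 1: rule 1 [wooden(obj2) -> hot(c)]; rule 14 [penguin(obj2) AND large(obj2) AND swims(rex) -> flies(rex)]; rule 15 [approved(c) AND active(c) -> valid(rex)]. New: hot(c), flies(rex), valid(rex).
Round 2: rule 5 [valid(rex) AND open(obj2) -> stale(obj2)]; rule 13 [hot(c) AND flies(rex) -> blue(c)]. New: stale(obj2), blue(c).
Round 3: rule 3 [stale(obj2) -> metal(c)]; rule 8 [stale(obj2) -> red(rex)]; rule 9 [blue(c) AND large(obj2) -> small(obj2)]. New: metal(c), red(rex), small(obj2).
Round 4: rule 2 [red(rex) -> large(c)]; rule 6 [red(rex) -> bird(rex)]; rule 12 [metal(c) -> has_feathers(rex)]. New: large(c), bird(rex), has_feathers(rex).
Round 5: rule 4 [bird(rex) AND small(obj2) -> signed(rex)]. New: signed(rex).
Derived: red(rex) (round 3), flies(rex) (round 1), metal(c) (round 3). small(c) never appears in any round.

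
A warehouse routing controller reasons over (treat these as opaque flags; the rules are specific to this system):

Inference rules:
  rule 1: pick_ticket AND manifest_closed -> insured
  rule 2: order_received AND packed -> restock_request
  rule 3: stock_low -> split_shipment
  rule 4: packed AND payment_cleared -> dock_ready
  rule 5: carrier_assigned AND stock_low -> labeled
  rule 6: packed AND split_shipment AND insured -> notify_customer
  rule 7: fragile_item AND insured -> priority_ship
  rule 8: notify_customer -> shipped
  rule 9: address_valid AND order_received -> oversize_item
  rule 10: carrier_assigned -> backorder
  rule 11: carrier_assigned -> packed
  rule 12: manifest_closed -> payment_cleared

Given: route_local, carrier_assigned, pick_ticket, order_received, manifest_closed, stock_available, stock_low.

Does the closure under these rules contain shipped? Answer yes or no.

Round 1 — rule 1, rule 3, rule 5, rule 10, rule 11, rule 12, derive insured, split_shipment, labeled, backorder, packed, payment_cleared.
Round 2 — rule 2, rule 4, rule 6, derive restock_request, dock_ready, notify_customer.
Round 3 — rule 8, derive shipped.
shipped appears in round 3, so it is derivable.

yes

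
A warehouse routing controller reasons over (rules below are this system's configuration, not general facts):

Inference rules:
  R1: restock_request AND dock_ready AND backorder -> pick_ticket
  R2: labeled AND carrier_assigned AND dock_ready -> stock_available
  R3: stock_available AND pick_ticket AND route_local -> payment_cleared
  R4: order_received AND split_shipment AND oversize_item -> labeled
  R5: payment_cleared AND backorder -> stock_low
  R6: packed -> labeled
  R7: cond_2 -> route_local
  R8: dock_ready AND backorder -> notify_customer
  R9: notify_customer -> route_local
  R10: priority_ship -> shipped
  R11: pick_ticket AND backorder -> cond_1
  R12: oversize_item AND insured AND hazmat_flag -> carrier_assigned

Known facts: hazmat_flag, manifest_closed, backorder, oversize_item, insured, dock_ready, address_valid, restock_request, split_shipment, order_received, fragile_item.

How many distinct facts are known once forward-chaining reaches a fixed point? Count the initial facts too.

20

Round 1 — R1, R4, R8, R12, derive pick_ticket, labeled, notify_customer, carrier_assigned.
Round 2 — R2, R9, R11, derive stock_available, route_local, cond_1.
Round 3 — R3, derive payment_cleared.
Round 4 — R5, derive stock_low.
Closure: {address_valid, backorder, carrier_assigned, cond_1, dock_ready, fragile_item, hazmat_flag, insured, labeled, manifest_closed, notify_customer, order_received, oversize_item, payment_cleared, pick_ticket, restock_request, route_local, split_shipment, stock_available, stock_low} — 20 facts.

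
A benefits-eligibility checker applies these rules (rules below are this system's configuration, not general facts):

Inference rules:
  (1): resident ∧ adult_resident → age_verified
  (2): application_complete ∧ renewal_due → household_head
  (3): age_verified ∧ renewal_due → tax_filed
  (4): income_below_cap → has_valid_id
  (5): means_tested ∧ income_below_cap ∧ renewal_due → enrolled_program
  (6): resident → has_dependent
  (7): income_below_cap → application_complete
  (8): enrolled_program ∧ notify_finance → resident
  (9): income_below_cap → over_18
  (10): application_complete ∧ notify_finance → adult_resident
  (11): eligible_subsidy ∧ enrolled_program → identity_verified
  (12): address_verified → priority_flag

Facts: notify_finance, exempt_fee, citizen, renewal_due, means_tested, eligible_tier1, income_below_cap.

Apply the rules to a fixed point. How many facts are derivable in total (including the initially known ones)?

Round 1 — (4), (5), (7), (9), derive has_valid_id, enrolled_program, application_complete, over_18.
Round 2 — (2), (8), (10), derive household_head, resident, adult_resident.
Round 3 — (1), (6), derive age_verified, has_dependent.
Round 4 — (3), derive tax_filed.
Closure: {adult_resident, age_verified, application_complete, citizen, eligible_tier1, enrolled_program, exempt_fee, has_dependent, has_valid_id, household_head, income_below_cap, means_tested, notify_finance, over_18, renewal_due, resident, tax_filed} — 17 facts.

17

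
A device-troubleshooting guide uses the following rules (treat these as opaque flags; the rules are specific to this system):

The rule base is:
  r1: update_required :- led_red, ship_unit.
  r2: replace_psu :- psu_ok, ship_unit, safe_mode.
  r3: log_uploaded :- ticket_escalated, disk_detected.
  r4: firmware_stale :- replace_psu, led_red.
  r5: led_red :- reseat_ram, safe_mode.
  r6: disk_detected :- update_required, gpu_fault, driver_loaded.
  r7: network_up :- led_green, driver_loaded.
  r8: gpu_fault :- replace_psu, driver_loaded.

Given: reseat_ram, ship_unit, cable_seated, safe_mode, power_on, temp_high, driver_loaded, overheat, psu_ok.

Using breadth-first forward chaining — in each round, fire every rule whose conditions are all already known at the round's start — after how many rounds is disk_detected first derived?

Round 1: r2 [replace_psu :- psu_ok, ship_unit, safe_mode.]; r5 [led_red :- reseat_ram, safe_mode.]. Adds replace_psu, led_red.
Round 2: r1 [update_required :- led_red, ship_unit.]; r4 [firmware_stale :- replace_psu, led_red.]; r8 [gpu_fault :- replace_psu, driver_loaded.]. Adds update_required, firmware_stale, gpu_fault.
Round 3: r6 [disk_detected :- update_required, gpu_fault, driver_loaded.]. Adds disk_detected.
disk_detected first appears in round 3.

3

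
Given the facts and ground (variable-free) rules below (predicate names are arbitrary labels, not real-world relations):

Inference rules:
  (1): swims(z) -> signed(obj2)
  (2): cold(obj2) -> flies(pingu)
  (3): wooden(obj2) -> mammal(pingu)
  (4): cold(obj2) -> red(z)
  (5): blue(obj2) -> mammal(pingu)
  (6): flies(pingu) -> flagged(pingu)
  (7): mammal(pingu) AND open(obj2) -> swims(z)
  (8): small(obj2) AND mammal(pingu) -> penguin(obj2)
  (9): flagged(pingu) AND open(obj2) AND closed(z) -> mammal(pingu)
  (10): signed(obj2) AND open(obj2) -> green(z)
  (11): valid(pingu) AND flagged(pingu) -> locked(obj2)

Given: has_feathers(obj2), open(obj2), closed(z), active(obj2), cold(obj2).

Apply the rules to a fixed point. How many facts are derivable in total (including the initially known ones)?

Round 1 — (2), (4), derive flies(pingu), red(z).
Round 2 — (6), derive flagged(pingu).
Round 3 — (9), derive mammal(pingu).
Round 4 — (7), derive swims(z).
Round 5 — (1), derive signed(obj2).
Round 6 — (10), derive green(z).
Closure: {active(obj2), closed(z), cold(obj2), flagged(pingu), flies(pingu), green(z), has_feathers(obj2), mammal(pingu), open(obj2), red(z), signed(obj2), swims(z)} — 12 facts.

12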